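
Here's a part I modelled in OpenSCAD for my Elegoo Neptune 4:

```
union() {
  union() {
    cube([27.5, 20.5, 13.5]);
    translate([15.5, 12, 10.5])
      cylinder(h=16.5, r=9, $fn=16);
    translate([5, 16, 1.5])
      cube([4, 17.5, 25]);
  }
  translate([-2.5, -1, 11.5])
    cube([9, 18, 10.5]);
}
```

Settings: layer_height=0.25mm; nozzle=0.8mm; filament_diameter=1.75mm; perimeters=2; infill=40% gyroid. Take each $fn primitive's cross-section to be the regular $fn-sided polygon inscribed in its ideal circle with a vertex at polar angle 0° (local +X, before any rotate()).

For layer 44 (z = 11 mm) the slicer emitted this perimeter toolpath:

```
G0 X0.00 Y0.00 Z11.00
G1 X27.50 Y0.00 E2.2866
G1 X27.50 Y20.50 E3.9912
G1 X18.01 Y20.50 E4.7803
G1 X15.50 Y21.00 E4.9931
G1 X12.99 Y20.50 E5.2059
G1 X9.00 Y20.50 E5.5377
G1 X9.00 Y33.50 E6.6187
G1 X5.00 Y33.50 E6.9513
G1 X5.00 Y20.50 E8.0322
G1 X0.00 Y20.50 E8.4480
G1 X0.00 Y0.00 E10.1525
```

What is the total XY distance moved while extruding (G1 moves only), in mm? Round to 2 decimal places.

122.10 mm

Sum the Euclidean lengths of each G1 segment: total = 122.10 mm.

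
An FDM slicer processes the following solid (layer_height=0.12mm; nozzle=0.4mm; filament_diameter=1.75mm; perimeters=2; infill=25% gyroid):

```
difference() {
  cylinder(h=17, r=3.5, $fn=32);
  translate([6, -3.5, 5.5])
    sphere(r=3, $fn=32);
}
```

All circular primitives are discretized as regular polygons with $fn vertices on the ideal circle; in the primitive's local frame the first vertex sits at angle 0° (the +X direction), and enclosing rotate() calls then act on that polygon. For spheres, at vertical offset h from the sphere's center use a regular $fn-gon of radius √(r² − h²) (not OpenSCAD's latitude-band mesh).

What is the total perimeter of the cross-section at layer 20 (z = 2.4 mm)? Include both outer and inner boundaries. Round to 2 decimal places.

21.96 mm

At z = 2.4 mm: the r=3.5 cylinder contributes a regular 32-gon of circumradius 3.5 (perimeter = 2·32·3.500·sin(180°/32) = 21.96 mm); the sphere at (6, -3.5) does not reach this height (|z−center|=3.100 > r=3); Taking the first minus the rest: none of the subtracted shapes is present at this height, so the r=3.5 cylinder is unchanged — boundary = 21.96 mm. Overall, the cross-section is a single solid region. Total boundary length (outer) = 21.96 mm.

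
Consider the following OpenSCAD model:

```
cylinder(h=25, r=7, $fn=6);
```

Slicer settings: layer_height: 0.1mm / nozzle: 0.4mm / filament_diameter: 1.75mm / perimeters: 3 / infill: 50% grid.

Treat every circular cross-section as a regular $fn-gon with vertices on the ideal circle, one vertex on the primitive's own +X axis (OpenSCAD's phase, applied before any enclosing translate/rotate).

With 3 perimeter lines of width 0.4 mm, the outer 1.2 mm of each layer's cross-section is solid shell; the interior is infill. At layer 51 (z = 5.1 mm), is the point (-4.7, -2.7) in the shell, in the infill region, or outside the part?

shell

At z = 5.1 mm: the r=7 cylinder contributes a regular 6-gon of circumradius 7. Overall, the cross-section is a single solid region. The nearest boundary edge runs (-7.00, 0.00)→(-3.50, -6.06); distance from the point to it = 0.64 mm. The point is inside the cross-section, 0.64 mm from the nearest boundary — within the 1.2 mm shell band (3 × 0.4).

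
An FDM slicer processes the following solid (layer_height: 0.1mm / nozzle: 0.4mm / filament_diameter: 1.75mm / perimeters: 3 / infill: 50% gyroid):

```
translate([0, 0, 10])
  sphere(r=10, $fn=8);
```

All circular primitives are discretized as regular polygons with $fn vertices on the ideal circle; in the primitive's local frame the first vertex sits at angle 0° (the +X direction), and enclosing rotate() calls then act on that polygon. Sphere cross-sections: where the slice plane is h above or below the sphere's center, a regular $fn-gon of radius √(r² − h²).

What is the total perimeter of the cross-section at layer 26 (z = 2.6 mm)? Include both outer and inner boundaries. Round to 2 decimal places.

At z = 2.6 mm: the r=10 sphere contributes a regular 8-gon of circumradius √(10²−7.4²) = 6.726 (perimeter = 2·8·6.726·sin(180°/8) = 41.18 mm). Overall, the cross-section is a single solid region. Total boundary length (outer) = 41.18 mm.

41.18 mm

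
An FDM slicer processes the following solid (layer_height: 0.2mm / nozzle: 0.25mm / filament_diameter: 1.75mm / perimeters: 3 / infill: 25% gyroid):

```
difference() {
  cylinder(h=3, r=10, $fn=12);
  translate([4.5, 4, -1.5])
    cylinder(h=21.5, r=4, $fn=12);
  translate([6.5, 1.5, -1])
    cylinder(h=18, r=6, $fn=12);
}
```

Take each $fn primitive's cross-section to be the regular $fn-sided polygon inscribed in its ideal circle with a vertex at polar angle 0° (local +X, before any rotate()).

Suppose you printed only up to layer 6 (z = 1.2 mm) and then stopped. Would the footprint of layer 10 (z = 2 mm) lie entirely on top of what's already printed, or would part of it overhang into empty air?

Compare the two slices. At z = 1.2: the r=10 cylinder contributes a regular 12-gon of circumradius 10 (area = (12/2)·10.000²·sin(360°/12) = 300.00 mm²); the cylinder at (4.5, 4): section is a regular 12-gon, circumradius r=4 (area = (12/2)·4.000²·sin(360°/12) = 48.00 mm²); the r=6 cylinder at (6.5, 1.5) contributes a regular 12-gon of circumradius 6 (area = (12/2)·6.000²·sin(360°/12) = 108.00 mm²); After the difference (first − rest): starting from the r=10 cylinder (300.00 mm²), the r=4 cylinder at (4.5, 4) partially overlaps it — only the 47.48 mm² overlap (of its 48.00 mm²) is removed, clipping the outline; the r=6 cylinder at (6.5, 1.5) partially overlaps it — only the 42.27 mm² overlap (of its 108.00 mm²) is removed, clipping the outline — area = 210.26 mm². At z = 2: the r=10 cylinder gives a regular 12-gon of circumradius 10 (constant along its height) (area = (12/2)·10.000²·sin(360°/12) = 300.00 mm²); the r=4 cylinder at (4.5, 4) gives a regular 12-gon of circumradius 4 (constant along its height) (area = (12/2)·4.000²·sin(360°/12) = 48.00 mm²); the r=6 cylinder at (6.5, 1.5) contributes a regular 12-gon of circumradius 6 (area = (12/2)·6.000²·sin(360°/12) = 108.00 mm²); Subtracting the remaining from the first: starting from the r=10 cylinder (300.00 mm²), the r=4 cylinder at (4.5, 4) partially overlaps it — only the 47.48 mm² overlap (of its 48.00 mm²) is removed, clipping the outline; the r=6 cylinder at (6.5, 1.5) partially overlaps it — only the 42.27 mm² overlap (of its 108.00 mm²) is removed, clipping the outline — area = 210.26 mm². Checking containment: the cross-section at z = 2 is a subset of the cross-section at z = 1.2.

entirely on top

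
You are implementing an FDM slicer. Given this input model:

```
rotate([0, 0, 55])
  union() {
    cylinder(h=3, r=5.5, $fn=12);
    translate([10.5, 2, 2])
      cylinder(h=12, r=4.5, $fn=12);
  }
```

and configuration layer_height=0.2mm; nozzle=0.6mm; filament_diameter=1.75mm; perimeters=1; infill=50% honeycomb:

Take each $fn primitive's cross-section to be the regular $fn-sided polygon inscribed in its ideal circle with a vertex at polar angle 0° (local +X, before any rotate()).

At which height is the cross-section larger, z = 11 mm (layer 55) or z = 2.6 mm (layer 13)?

layer 13 (z = 2.6 mm)

Layer 55 (z = 11): the cylinder does not reach this height (z outside [0, 3]); the r=4.5 cylinder at (10.5, 2) gives a regular 12-gon of circumradius 4.5 (constant along its height) (area = (12/2)·4.500²·sin(360°/12) = 60.75 mm²); Merging all regions: only the r=4.5 cylinder at (10.5, 2) is present, so the union is just that shape — area = 60.75 mm²; (rotated 55° about Z; rotation is an isometry so areas/perimeters/island counts are preserved). So its area = 60.75 mm². Layer 13 (z = 2.6): the cylinder: section is a regular 12-gon, circumradius r=5.5 (area = (12/2)·5.500²·sin(360°/12) = 90.75 mm²); the r=4.5 cylinder at (10.5, 2) contributes a regular 12-gon of circumradius 4.5 (area = (12/2)·4.500²·sin(360°/12) = 60.75 mm²); Merging all regions: the 2 present regions are separate (no shared area or edge), so areas and boundary lengths simply add and each stays a separate island — area = 151.50 mm²; (rotated 55° about Z; rotation is an isometry so areas/perimeters/island counts are preserved). So its area = 151.50 mm². Layer 13 is larger (151.50 vs 60.75 mm²).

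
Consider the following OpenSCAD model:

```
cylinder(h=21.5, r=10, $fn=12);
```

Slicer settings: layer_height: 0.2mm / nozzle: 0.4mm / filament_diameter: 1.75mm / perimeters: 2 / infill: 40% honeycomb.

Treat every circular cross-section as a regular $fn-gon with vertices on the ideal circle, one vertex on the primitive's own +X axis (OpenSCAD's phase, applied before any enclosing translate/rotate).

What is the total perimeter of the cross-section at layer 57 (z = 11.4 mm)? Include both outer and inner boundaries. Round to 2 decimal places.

At z = 11.4 mm: the r=10 cylinder gives a regular 12-gon of circumradius 10 (constant along its height) (perimeter = 2·12·10.000·sin(180°/12) = 62.12 mm). Overall, the cross-section is a single solid region. Total boundary length (outer) = 62.12 mm.

62.12 mm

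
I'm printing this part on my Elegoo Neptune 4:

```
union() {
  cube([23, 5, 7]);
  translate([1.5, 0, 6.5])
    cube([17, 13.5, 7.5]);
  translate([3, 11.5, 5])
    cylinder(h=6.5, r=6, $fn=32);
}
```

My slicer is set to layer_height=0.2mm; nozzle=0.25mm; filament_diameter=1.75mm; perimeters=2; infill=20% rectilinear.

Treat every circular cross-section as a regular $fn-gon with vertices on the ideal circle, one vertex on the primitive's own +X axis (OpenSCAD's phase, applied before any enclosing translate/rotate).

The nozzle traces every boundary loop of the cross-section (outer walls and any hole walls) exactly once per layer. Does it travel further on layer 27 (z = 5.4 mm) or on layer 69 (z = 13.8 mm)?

Layer 27 (z = 5.4): the cube (footprint 23×5) is included at this height (perimeter 56.00 mm); the cube at (1.5, 0) does not reach this height (z outside [6.5, 14]); the cylinder at (3, 11.5): section is a regular 32-gon, circumradius r=6 (perimeter = 2·32·6.000·sin(180°/32) = 37.64 mm); Combining (union): the 2 present regions are separate (no shared area or edge), so areas and boundary lengths simply add and each stays a separate island — boundary = 93.64 mm. So its perimeter = 93.64 mm. Layer 69 (z = 13.8): the cube is absent (z outside [0, 7]); the cube at (1.5, 0) (footprint 17×13.5) is included at this height (perimeter 61.00 mm); the cylinder at (3, 11.5) is not intersected at this z (z outside [5, 11.5]); Combining (union): only the 17×13.5 cube at (1.5, 0) is present, so the union is just that shape — boundary = 61.00 mm. So its perimeter = 61.00 mm. Layer 27 is larger (93.64 vs 61.00 mm).

layer 27 (z = 5.4 mm)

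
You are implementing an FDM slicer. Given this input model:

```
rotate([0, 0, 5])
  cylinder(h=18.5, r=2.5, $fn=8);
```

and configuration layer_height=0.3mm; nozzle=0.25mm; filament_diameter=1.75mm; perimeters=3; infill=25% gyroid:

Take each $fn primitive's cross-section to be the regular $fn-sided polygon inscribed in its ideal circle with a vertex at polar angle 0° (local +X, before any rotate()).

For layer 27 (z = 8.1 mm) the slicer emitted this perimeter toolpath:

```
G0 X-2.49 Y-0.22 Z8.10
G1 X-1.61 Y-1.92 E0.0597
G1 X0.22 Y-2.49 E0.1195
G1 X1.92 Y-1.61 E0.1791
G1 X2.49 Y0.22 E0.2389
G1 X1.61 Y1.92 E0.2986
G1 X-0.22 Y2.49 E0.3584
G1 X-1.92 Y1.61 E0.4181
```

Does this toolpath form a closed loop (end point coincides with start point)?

no

Start point (G0): (-2.49, -0.22). End point (last G1): the path does not return to the start — open.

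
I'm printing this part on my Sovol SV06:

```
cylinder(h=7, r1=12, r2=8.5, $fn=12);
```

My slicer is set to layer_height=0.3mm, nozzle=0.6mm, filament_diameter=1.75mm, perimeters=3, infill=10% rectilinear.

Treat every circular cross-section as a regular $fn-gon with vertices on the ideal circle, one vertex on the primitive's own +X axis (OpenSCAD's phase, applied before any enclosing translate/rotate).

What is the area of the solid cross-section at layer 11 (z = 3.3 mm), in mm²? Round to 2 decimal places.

321.37 mm²

At z = 3.3 mm: the cone (r1=12→r2=8.5) has section circumradius 10.350 here — a regular 12-gon (area = (12/2)·10.350²·sin(360°/12) = 321.37 mm²). Overall, the cross-section is a single solid region. Net area = 321.37 mm².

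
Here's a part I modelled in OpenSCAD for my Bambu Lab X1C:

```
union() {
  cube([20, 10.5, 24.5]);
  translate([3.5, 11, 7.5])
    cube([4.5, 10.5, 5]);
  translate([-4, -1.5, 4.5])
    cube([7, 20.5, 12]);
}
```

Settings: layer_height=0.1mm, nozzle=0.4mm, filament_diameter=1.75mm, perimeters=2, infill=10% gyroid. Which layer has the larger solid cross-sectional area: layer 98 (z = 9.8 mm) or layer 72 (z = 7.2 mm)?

layer 98 (z = 9.8 mm)

Layer 98 (z = 9.8): the 20×10.5 cube contributes its full rectangle (area 210.00 mm²); the 4.5×10.5 cube at (3.5, 11) contributes its full rectangle (area 47.25 mm²); the 7×20.5 cube at (-4, -1.5) contributes its full rectangle (area 143.50 mm²); Taking the union: the regions partially overlap — summed areas 400.75 mm² minus the doubly-counted overlap 31.50 mm² gives 369.25 mm² — area = 369.25 mm². So its area = 369.25 mm². Layer 72 (z = 7.2): the cube is present — its section is the full 20×10.5 rectangle (area 210.00 mm²); the cube at (3.5, 11) is not intersected at this z (z outside [7.5, 12.5]); the cube at (-4, -1.5) is present — its section is the full 7×20.5 rectangle (area 143.50 mm²); Merging all regions: the regions partially overlap — summed areas 353.50 mm² minus the doubly-counted overlap 31.50 mm² gives 322.00 mm² — area = 322.00 mm². So its area = 322.00 mm². Layer 98 is larger (369.25 vs 322.00 mm²).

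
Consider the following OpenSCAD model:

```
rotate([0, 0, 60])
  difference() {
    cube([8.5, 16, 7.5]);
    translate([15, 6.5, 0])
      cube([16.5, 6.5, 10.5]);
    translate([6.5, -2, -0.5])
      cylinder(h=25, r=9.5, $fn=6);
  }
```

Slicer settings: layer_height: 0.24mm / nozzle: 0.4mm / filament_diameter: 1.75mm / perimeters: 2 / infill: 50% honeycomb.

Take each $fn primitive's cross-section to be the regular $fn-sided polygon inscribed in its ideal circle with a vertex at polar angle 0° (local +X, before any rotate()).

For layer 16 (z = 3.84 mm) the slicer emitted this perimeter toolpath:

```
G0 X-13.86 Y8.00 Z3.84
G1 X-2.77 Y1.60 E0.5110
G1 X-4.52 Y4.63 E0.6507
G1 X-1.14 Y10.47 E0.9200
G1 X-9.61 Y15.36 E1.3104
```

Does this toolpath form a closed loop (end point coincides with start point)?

no

Start point (G0): (-13.86, 8.00). End point (last G1): the path does not return to the start — open.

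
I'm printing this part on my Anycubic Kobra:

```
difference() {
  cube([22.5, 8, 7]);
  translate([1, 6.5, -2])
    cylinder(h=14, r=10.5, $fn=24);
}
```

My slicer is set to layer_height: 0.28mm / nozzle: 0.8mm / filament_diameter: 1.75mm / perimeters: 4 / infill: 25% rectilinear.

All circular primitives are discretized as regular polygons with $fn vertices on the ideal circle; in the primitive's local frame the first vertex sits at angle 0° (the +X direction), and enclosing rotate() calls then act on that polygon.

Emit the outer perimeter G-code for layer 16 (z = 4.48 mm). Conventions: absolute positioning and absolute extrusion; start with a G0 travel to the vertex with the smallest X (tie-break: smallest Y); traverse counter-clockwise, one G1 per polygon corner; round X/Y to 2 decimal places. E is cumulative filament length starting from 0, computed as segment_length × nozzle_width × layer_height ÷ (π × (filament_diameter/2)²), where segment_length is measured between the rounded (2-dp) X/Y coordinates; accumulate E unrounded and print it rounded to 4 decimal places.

At z = 4.48 mm: the 22.5×8 cube contributes its full rectangle; the r=10.5 cylinder at (1, 6.5) contributes a regular 24-gon of circumradius 10.5; Subtracting the remaining from the first: starting from the 22.5×8 cube, the r=10.5 cylinder at (1, 6.5) partially overlaps it — only the 86.77 mm² overlap (of its 342.42 mm²) is removed, clipping the outline — 1 connected region. The outline is a single polygon with 7 vertices. Extrusion per mm of travel: 0.8 × 0.28 / (π × 0.875²) = 0.093128. Accumulating E over each segment gives final E = 3.8315.

G0 X9.13 Y0.00 Z4.48
G1 X22.50 Y0.00 E1.2451
G1 X22.50 Y8.00 E1.9902
G1 X11.30 Y8.00 E3.0332
G1 X11.50 Y6.50 E3.1741
G1 X11.14 Y3.78 E3.4296
G1 X10.09 Y1.25 E3.6847
G1 X9.13 Y0.00 E3.8315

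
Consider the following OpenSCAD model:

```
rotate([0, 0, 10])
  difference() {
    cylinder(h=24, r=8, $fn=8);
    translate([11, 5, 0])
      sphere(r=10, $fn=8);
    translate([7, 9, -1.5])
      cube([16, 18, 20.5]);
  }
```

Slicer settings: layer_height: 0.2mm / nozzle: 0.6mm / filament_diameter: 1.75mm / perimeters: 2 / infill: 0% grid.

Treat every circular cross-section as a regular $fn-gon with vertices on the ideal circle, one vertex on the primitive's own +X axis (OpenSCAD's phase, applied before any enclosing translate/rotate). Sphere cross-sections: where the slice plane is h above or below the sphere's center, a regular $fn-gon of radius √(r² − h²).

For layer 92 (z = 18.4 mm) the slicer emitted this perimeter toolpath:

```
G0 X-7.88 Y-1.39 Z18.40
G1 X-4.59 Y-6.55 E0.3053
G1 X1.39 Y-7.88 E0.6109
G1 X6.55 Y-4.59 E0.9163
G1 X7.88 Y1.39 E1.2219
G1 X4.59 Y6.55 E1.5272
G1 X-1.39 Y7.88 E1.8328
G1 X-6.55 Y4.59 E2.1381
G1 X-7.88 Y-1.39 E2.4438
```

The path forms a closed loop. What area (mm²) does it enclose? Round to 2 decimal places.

181.02 mm²

Apply the shoelace formula to the sequence of (X, Y) vertices; enclosed area = 181.02 mm².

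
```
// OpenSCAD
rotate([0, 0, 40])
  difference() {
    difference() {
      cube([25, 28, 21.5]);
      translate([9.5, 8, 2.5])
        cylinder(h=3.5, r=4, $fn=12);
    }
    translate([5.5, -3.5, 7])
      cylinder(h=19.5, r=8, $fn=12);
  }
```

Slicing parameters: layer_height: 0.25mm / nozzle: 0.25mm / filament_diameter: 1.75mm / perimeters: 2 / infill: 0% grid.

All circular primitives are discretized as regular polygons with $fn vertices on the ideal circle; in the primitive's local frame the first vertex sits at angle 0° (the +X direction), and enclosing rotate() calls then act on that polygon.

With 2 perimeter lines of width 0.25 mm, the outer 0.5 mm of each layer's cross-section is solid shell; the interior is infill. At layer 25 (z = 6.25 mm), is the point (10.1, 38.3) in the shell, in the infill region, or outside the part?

outside

At z = 6.25 mm: the cube is present — its section is the full 25×28 rectangle; the cylinder at (9.5, 8) is not intersected at this z (z outside [2.5, 6]); Taking the first minus the rest: none of the subtracted shapes is present at this height, so the 25×28 cube is unchanged — 1 connected region; the cylinder at (5.5, -3.5) is absent (z outside [7, 26.5]); Taking the first minus the rest: none of the subtracted shapes is present at this height, so that combined region is unchanged — 1 connected region; (whole slice rotated 40° about Z — lengths, areas and connectivity unchanged). Overall, the cross-section is a single solid region. Undo the 40° rotation: the query point maps to (32.356, 22.847) in the un-rotated model frame. The nearest boundary edge runs (25.00, 0.00)→(25.00, 28.00); distance from the point to it = 7.36 mm. The point is not inside any of the regions above, so it lies outside the cross-section (7.36 mm from the nearest boundary).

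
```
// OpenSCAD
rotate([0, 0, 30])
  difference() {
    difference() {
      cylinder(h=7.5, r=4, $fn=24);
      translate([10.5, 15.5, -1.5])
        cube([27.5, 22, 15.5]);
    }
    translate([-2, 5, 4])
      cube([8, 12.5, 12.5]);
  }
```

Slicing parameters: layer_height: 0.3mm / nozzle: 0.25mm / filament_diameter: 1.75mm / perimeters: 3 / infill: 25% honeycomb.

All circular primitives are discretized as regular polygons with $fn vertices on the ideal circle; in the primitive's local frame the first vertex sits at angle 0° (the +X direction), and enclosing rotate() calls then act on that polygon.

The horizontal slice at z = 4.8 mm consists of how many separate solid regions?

At z = 4.8 mm: the r=4 cylinder gives a regular 24-gon of circumradius 4 (constant along its height); the 27.5×22 cube at (10.5, 15.5) contributes its full rectangle; Taking the first minus the rest: starting from the r=4 cylinder, the 27.5×22 cube at (10.5, 15.5) misses the remaining region (no effect) — 1 connected region; the 8×12.5 cube at (-2, 5) contributes its full rectangle; Taking the first minus the rest: starting from the result so far, the 8×12.5 cube at (-2, 5) misses the remaining region (no effect) — 1 connected region; (rotated 30° about Z; rotation is an isometry so areas/perimeters/island counts are preserved). The result has 1 disconnected region.

1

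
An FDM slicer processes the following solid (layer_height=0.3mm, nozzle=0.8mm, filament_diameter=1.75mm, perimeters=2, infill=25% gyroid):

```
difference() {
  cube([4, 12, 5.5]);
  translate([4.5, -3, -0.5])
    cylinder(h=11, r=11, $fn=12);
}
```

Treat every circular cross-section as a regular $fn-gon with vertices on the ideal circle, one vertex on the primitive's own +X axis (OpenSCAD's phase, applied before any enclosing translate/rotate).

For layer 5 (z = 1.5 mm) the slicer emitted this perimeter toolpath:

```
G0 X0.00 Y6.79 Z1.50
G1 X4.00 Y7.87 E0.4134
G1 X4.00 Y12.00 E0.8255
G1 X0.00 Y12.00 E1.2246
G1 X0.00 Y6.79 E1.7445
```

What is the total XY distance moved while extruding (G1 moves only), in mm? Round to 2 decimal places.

Sum the Euclidean lengths of each G1 segment: total = 17.48 mm.

17.48 mm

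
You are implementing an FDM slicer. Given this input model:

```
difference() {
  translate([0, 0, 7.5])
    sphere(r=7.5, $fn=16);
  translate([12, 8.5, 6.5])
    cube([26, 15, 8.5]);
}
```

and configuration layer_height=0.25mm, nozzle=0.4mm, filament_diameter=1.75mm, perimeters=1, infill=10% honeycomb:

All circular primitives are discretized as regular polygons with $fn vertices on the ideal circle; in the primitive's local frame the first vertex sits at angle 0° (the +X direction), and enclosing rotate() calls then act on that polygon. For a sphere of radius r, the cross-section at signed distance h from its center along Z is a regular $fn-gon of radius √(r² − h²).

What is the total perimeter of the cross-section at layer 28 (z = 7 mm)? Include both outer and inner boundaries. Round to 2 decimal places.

At z = 7 mm: the r=7.5 sphere slices to a regular 16-gon of circumradius 7.483 (√(r²−h²) with h=0.5 from center) (perimeter = 2·16·7.483·sin(180°/16) = 46.72 mm); the 26×15 cube at (12, 8.5) contributes its full rectangle (perimeter 82.00 mm); Subtracting the remaining from the first: starting from the r=7.5 sphere, the 26×15 cube at (12, 8.5) misses the remaining region (no effect) — boundary = 46.72 mm. Overall, the cross-section is a single solid region. Total boundary length (outer) = 46.72 mm.

46.72 mm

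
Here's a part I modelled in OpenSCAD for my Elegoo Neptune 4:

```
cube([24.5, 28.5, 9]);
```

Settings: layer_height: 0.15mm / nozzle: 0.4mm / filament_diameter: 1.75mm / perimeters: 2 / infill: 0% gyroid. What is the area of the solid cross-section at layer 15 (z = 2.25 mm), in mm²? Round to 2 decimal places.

698.25 mm²

At z = 2.25 mm: the cube (footprint 24.5×28.5) is included at this height (area 698.25 mm²). Overall, the cross-section is a single solid region. Net area = 698.25 mm².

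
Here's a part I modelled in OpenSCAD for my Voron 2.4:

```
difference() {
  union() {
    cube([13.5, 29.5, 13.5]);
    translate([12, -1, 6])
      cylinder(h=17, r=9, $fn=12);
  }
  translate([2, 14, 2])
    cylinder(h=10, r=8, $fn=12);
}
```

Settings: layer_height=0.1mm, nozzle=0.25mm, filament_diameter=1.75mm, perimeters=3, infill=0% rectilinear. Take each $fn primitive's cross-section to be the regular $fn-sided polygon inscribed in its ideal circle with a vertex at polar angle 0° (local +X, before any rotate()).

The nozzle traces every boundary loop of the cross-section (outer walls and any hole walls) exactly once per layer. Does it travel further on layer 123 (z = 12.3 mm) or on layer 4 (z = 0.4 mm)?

layer 123 (z = 12.3 mm)

Layer 123 (z = 12.3): the 13.5×29.5 cube contributes its full rectangle (perimeter 86.00 mm); the r=9 cylinder at (12, -1) gives a regular 12-gon of circumradius 9 (constant along its height) (perimeter = 2·12·9.000·sin(180°/12) = 55.90 mm); Combining (union): the regions partially overlap (shared area 63.58 mm²), so the edge portions inside another operand are dropped and the merged outline is re-measured after clipping — boundary = 109.58 mm; the cylinder at (2, 14) does not reach this height (z outside [2, 12]); After the difference (first − rest): none of the subtracted shapes is present at this height, so the result so far is unchanged — boundary = 109.58 mm. So its perimeter = 109.58 mm. Layer 4 (z = 0.4): the 13.5×29.5 cube contributes its full rectangle (perimeter 86.00 mm); the cylinder at (12, -1) is not intersected at this z (z outside [6, 23]); Taking the union: only the 13.5×29.5 cube is present, so the union is just that shape — boundary = 86.00 mm; the cylinder at (2, 14) does not reach this height (z outside [2, 12]); After the difference (first − rest): none of the subtracted shapes is present at this height, so that combined region is unchanged — boundary = 86.00 mm. So its perimeter = 86.00 mm. Layer 123 is larger (109.58 vs 86.00 mm).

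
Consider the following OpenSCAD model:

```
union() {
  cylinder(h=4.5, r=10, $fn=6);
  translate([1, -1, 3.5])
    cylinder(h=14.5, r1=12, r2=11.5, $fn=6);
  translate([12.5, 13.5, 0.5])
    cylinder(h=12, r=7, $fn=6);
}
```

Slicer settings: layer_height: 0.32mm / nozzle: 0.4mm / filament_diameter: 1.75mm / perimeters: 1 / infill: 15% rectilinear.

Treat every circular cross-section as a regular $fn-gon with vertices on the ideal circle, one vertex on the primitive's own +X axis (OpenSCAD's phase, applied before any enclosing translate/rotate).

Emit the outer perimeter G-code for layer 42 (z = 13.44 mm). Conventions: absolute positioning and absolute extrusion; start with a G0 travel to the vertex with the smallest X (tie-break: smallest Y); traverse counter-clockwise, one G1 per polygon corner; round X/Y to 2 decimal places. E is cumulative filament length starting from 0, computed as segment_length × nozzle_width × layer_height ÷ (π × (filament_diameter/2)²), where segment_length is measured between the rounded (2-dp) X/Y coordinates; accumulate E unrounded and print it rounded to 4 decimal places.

G0 X-10.66 Y-1.00 Z13.44
G1 X-4.83 Y-11.10 E0.6206
G1 X6.83 Y-11.10 E1.2411
G1 X12.66 Y-1.00 E1.8617
G1 X6.83 Y9.10 E2.4823
G1 X-4.83 Y9.10 E3.1028
G1 X-10.66 Y-1.00 E3.7234

At z = 13.44 mm: the cylinder does not reach this height (z outside [0, 4.5]); the cone at (1, -1): at t=0.686 of its height the radius interpolates to r₁+(r₂−r₁)t = 11.657, giving a regular 6-gon of that circumradius; the cylinder at (12.5, 13.5) does not reach this height (z outside [0.5, 12.5]); Merging all regions: only the cone at (1, -1) is present, so the union is just that shape — 1 connected region. The outline is a single polygon with 6 vertices. Extrusion per mm of travel: 0.4 × 0.32 / (π × 0.875²) = 0.053216. Accumulating E over each segment gives final E = 3.7234.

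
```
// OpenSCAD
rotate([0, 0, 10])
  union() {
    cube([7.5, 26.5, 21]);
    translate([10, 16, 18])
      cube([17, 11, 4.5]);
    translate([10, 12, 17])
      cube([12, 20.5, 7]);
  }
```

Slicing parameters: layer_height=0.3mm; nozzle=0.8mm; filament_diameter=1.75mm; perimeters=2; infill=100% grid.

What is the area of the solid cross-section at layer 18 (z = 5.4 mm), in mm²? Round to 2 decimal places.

198.75 mm²

At z = 5.4 mm: the cube is present — its section is the full 7.5×26.5 rectangle (area 198.75 mm²); the cube at (10, 16) is not intersected at this z (z outside [18, 22.5]); the cube at (10, 12) is absent (z outside [17, 24]); Combining (union): only the 7.5×26.5 cube is present, so the union is just that shape — area = 198.75 mm²; (whole slice rotated 10° about Z — lengths, areas and connectivity unchanged). Overall, the cross-section is a single solid region. Net area = 198.75 mm².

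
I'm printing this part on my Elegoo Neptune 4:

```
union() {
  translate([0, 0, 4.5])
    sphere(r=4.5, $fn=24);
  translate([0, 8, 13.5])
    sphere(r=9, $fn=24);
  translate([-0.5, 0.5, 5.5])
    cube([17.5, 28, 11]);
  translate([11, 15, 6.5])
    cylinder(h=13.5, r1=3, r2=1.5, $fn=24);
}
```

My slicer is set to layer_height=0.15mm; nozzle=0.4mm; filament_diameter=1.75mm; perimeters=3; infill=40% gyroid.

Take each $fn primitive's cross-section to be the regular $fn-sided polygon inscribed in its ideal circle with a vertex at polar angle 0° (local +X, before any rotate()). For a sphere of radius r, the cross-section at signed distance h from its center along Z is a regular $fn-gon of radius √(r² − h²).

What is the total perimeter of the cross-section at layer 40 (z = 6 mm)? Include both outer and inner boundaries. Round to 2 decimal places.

At z = 6 mm: the sphere: section is a regular 24-gon, circumradius = √(r²−h²) = √(4.5²−1.5²) = 4.243 (perimeter = 2·24·4.243·sin(180°/24) = 26.58 mm); the sphere at (0, 8): section is a regular 24-gon, circumradius = √(r²−h²) = √(9²−7.5²) = 4.975 (perimeter = 2·24·4.975·sin(180°/24) = 31.17 mm); the 17.5×28 cube at (-0.5, 0.5) contributes its full rectangle (perimeter 91.00 mm); the cone at (11, 15) is absent (z outside [6.5, 20]); Combining (union): the regions partially overlap (shared area 58.28 mm²), so the edge portions inside another operand are dropped and the merged outline is re-measured after clipping — boundary = 104.75 mm. Overall, the cross-section is a single solid region. Total boundary length (outer) = 104.75 mm.

104.75 mm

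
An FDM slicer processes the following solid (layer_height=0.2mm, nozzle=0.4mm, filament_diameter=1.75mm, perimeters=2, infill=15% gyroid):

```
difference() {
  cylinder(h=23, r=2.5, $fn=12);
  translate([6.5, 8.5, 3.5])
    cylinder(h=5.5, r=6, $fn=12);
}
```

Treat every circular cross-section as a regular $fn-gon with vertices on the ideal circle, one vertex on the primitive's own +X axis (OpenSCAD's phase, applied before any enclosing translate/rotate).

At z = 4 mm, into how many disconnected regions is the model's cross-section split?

1

At z = 4 mm: the cylinder: section is a regular 12-gon, circumradius r=2.5; the cylinder at (6.5, 8.5): section is a regular 12-gon, circumradius r=6; After the difference (first − rest): starting from the r=2.5 cylinder, the r=6 cylinder at (6.5, 8.5) misses the remaining region (no effect) — 1 connected region. The result has 1 disconnected region.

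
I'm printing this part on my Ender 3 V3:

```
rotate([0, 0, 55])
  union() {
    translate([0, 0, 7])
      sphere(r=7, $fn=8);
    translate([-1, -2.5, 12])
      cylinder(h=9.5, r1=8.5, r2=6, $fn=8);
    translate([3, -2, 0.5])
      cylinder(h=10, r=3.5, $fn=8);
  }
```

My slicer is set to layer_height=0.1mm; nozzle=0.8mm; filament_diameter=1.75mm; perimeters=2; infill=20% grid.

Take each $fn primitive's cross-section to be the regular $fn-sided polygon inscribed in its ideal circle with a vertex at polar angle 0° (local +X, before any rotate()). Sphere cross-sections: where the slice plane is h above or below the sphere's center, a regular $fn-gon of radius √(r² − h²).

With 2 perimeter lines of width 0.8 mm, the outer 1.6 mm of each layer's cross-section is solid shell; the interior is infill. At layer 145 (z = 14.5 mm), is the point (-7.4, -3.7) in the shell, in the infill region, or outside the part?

outside

At z = 14.5 mm: the sphere is absent (|z−center|=7.500 > r=7); the cone at (-1, -2.5): at t=0.263 of its height the radius interpolates to r₁+(r₂−r₁)t = 7.842, giving a regular 8-gon of that circumradius; the cylinder at (3, -2) does not reach this height (z outside [0.5, 10.5]); Combining (union): only the cone at (-1, -2.5) is present, so the union is just that shape — 1 connected region; (rotated 55° about Z; rotation is an isometry so areas/perimeters/island counts are preserved). Overall, the cross-section is a single solid region. Undo the 55° rotation: the query point maps to (-7.275, 3.939) in the un-rotated model frame. The nearest boundary edge runs (-1.00, 5.34)→(-6.55, 3.05); distance from the point to it = 1.15 mm. The point is not inside any of the regions above, so it lies outside the cross-section (1.15 mm from the nearest boundary).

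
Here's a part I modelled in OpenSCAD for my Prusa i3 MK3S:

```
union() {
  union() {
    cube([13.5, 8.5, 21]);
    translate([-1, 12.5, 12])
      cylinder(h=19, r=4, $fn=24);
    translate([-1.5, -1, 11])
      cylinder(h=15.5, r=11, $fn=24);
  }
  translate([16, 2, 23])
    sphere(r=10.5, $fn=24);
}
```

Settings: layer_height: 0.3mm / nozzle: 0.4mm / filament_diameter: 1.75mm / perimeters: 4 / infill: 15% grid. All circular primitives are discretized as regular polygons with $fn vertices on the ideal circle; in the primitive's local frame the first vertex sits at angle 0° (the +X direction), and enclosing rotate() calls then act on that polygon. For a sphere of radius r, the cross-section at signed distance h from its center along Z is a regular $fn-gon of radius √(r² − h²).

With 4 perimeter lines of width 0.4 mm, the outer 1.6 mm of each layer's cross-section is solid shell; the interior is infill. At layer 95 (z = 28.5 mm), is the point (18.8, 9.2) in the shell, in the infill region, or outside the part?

At z = 28.5 mm: the cube is not intersected at this z (z outside [0, 21]); the r=4 cylinder at (-1, 12.5) gives a regular 24-gon of circumradius 4 (constant along its height); the cylinder at (-1.5, -1) is not intersected at this z (z outside [11, 26.5]); Combining (union): only the r=4 cylinder at (-1, 12.5) is present, so the union is just that shape — 1 connected region; the sphere at (16, 2): section is a regular 24-gon, circumradius = √(r²−h²) = √(10.5²−5.5²) = 8.944; Merging all regions: the 2 present regions are separate (no shared area or edge), so areas and boundary lengths simply add and each stays a separate island — 2 connected regions. Overall, the cross-section has 2 separate islands. The nearest boundary edge runs (18.31, 10.64)→(20.47, 9.75); distance from the point to it = 1.14 mm. (Shell/infill is judged within the island containing the point — the largest one.) The point is inside the cross-section, 1.14 mm from the nearest boundary — within the 1.6 mm shell band (4 × 0.4).

shell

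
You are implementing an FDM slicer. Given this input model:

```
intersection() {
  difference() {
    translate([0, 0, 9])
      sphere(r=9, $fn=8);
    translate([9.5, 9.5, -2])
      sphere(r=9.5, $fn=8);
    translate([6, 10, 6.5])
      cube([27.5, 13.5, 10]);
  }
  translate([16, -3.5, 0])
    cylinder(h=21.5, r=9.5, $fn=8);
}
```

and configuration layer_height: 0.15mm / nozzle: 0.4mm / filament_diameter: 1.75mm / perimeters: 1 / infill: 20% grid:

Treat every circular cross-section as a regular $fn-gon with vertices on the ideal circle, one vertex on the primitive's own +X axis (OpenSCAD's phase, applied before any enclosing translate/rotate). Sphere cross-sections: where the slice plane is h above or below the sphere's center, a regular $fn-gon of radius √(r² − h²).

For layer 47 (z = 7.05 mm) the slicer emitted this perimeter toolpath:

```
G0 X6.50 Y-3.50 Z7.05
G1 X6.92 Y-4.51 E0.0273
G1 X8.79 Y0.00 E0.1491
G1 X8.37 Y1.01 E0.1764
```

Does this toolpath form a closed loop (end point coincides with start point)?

Start point (G0): (6.50, -3.50). End point (last G1): the path does not return to the start — open.

no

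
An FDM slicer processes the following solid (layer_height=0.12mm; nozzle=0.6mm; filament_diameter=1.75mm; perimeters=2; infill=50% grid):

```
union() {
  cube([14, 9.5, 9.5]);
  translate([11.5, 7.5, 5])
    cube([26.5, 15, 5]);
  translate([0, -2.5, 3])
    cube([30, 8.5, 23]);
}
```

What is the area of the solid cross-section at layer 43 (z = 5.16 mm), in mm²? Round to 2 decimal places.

696.50 mm²

At z = 5.16 mm: the 14×9.5 cube contributes its full rectangle (area 133.00 mm²); the cube at (11.5, 7.5) (footprint 26.5×15) is included at this height (area 397.50 mm²); the 30×8.5 cube at (0, -2.5) contributes its full rectangle (area 255.00 mm²); Taking the union: the regions partially overlap — summed areas 785.50 mm² minus the doubly-counted overlap 89.00 mm² gives 696.50 mm² — area = 696.50 mm². Overall, the cross-section is a single solid region. Net area = 696.50 mm².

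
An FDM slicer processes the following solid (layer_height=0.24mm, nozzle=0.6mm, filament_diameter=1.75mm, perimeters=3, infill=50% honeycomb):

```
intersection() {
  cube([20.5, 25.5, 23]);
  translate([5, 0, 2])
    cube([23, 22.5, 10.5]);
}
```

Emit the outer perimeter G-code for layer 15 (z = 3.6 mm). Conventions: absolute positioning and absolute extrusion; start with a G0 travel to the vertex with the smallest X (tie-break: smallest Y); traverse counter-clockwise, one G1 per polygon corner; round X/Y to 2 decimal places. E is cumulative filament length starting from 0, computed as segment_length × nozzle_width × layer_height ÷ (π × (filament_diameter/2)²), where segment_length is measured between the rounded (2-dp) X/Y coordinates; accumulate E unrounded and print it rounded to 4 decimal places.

G0 X5.00 Y0.00 Z3.60
G1 X20.50 Y0.00 E0.9280
G1 X20.50 Y22.50 E2.2750
G1 X5.00 Y22.50 E3.2030
G1 X5.00 Y0.00 E4.5500

At z = 3.6 mm: the cube (footprint 20.5×25.5) is included at this height; the 23×22.5 cube at (5, 0) contributes its full rectangle; Taking the intersection: the 23×22.5 cube at (5, 0) partially overlaps the 20.5×25.5 cube; clipping to the common part keeps 348.75 mm² — 1 connected region. The outline is a single polygon with 4 vertices. Extrusion per mm of travel: 0.6 × 0.24 / (π × 0.875²) = 0.059868. Accumulating E over each segment gives final E = 4.5500.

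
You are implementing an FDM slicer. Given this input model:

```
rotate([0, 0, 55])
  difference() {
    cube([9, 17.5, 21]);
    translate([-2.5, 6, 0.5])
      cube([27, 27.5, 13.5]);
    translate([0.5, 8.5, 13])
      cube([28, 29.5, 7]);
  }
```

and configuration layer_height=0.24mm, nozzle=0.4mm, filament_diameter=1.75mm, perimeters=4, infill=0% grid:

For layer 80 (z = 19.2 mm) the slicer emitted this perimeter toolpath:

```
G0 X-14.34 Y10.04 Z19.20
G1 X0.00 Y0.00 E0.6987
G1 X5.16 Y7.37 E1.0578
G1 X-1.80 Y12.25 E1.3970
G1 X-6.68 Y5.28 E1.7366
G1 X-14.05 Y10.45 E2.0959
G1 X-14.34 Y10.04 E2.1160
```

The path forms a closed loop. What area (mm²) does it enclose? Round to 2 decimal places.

80.99 mm²

Apply the shoelace formula to the sequence of (X, Y) vertices; enclosed area = 80.99 mm².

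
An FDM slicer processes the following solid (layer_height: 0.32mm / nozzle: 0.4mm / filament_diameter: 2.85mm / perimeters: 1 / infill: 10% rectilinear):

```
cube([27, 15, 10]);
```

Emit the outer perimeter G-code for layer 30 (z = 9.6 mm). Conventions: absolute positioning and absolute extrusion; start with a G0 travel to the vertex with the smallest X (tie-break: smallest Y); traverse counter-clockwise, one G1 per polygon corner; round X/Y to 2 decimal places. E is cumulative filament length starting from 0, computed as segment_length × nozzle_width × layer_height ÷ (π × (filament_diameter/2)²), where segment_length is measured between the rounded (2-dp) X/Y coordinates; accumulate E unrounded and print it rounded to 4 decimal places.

At z = 9.6 mm: the 27×15 cube contributes its full rectangle. The outline is a single polygon with 4 vertices. Extrusion per mm of travel: 0.4 × 0.32 / (π × 1.425²) = 0.020065. Accumulating E over each segment gives final E = 1.6854.

G0 X0.00 Y0.00 Z9.60
G1 X27.00 Y0.00 E0.5417
G1 X27.00 Y15.00 E0.8427
G1 X0.00 Y15.00 E1.3845
G1 X0.00 Y0.00 E1.6854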